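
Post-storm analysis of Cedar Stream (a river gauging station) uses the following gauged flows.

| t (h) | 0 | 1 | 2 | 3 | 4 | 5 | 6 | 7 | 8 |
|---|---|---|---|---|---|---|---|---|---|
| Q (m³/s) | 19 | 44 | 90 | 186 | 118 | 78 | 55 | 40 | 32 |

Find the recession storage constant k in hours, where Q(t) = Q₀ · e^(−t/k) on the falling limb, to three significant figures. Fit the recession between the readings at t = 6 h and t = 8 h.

On the falling limb, Q drops from 55 to 32 m³/s between t = 6 h and t = 8 h (Δt = 2 h).
k = −Δt / ln(Q₂/Q₁) = −2 / ln(32/55) = 3.69 h.

k ≈ 3.69 h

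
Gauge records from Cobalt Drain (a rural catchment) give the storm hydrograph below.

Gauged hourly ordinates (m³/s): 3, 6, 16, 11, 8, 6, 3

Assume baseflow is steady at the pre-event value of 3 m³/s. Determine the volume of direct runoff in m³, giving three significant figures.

Direct-runoff ordinates (Q − Q_b): 0.0, 3.0, 13.0, 8.0, 5.0, 3.0, 0.0 m³/s.
ΣQ_DR = 32.00 m³/s.
With Δt = 1 h = 3600 s, V = ΣQ_DR · Δt = 32.00 × 3600 = 1.15 × 10^5 m³.

V ≈ 1.15 × 10^5 m³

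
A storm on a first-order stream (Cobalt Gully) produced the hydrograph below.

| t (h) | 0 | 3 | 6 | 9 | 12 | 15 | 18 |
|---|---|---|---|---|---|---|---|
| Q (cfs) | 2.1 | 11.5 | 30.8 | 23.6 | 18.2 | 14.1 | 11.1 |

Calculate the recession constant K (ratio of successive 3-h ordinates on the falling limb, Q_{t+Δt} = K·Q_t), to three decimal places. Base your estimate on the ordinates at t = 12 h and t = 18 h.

K ≈ 0.781

Using the recession-limb readings at t = 12 h and t = 18 h: Q falls from 18.2 to 11.1 cfs over 2 intervals.
K = (Q₂/Q₁)^(1/2) = (11.1/18.2)^(1/2) = 0.781.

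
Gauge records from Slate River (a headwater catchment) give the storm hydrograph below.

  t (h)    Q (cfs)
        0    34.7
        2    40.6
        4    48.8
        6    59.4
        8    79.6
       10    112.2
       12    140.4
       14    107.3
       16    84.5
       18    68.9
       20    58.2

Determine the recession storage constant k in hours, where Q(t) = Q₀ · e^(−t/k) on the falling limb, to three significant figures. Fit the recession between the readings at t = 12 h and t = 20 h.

k ≈ 9.08 h

On the falling limb, Q drops from 140.4 to 58.2 cfs between t = 12 h and t = 20 h (Δt = 8 h).
k = −Δt / ln(Q₂/Q₁) = −8 / ln(58.2/140.4) = 9.08 h.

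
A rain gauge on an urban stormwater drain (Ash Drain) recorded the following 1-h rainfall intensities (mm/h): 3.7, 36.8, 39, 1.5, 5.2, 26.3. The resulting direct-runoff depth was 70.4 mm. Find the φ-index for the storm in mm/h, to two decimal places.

φ ≈ 10.57 mm/h

Only the 3 blocks with intensity above φ contribute runoff: 36.8, 39, 26.3 mm/h.
Σ(I−φ)·Δt = d  ⇒  (36.8+39+26.3 − 3φ)·1 = 70.4
φ = (102.1 − 70.4/1) / 3 = 10.57 mm/h.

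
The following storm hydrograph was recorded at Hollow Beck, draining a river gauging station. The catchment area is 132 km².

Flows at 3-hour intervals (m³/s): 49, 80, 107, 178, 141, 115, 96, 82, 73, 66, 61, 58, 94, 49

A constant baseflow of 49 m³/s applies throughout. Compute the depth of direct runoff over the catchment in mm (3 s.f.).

Direct runoff: 0.0, 31.0, 58.0, 129.0, 92.0, 66.0, 47.0, 33.0, 24.0, 17.0, 12.0, 9.0, 45.0, 0.0 m³/s; ΣQ_DR = 563.0 m³/s.
V = ΣQ_DR · Δt = 563.0 × 10800 s = 6.080 × 10^6 m³.
Over A = 132 km², depth = V / A = 46.1 mm.

d ≈ 46.1 mm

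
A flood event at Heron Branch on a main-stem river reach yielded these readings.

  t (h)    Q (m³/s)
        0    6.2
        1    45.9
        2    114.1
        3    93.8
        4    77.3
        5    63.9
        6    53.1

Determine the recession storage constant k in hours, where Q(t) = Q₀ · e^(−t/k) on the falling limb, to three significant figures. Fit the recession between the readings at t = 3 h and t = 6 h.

On the falling limb, Q drops from 93.8 to 53.1 m³/s between t = 3 h and t = 6 h (Δt = 3 h).
k = −Δt / ln(Q₂/Q₁) = −3 / ln(53.1/93.8) = 5.27 h.

k ≈ 5.27 h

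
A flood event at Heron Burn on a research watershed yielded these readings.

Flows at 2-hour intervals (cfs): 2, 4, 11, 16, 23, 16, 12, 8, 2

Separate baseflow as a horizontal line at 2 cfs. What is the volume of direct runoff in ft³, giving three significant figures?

V ≈ 5.47 × 10^5 ft³

Direct-runoff ordinates (Q − Q_b): 0.0, 2.0, 9.0, 14.0, 21.0, 14.0, 10.0, 6.0, 0.0 cfs.
ΣQ_DR = 76.00 cfs.
With Δt = 2 h = 7200 s, V = ΣQ_DR · Δt = 76.00 × 7200 = 5.47 × 10^5 ft³.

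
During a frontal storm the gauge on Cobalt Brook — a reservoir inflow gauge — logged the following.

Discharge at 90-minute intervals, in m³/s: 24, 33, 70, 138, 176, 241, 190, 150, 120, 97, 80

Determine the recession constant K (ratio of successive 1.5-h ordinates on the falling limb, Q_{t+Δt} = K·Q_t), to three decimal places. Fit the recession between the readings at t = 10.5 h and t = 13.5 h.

K ≈ 0.804

Using the recession-limb readings at t = 10.5 h and t = 13.5 h: Q falls from 150 to 97 m³/s over 2 intervals.
K = (Q₂/Q₁)^(1/2) = (97/150)^(1/2) = 0.804.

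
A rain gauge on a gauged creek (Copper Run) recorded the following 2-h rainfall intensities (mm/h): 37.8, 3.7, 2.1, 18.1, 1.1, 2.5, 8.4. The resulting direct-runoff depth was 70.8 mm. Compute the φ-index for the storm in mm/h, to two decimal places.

φ ≈ 10.25 mm/h

Only the 2 blocks with intensity above φ contribute runoff: 37.8, 18.1 mm/h.
Σ(I−φ)·Δt = d  ⇒  (37.8+18.1 − 2φ)·2 = 70.8
φ = (55.90 − 70.8/2) / 2 = 10.25 mm/h.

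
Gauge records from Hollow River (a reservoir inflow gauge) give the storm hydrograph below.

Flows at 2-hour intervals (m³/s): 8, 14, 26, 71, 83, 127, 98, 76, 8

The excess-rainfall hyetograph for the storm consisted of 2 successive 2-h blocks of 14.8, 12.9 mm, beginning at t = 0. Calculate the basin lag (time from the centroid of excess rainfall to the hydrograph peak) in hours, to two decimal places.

Centroid of excess rainfall: t_c = Σ P_i·t̄_i / ΣP_i = 1.9314 h (block centres at 1, 3 h).
Hydrograph peak occurs at t = 10 h, so basin lag t_L = 10 − 1.9314 = 8.07 h.

t_L ≈ 8.07 h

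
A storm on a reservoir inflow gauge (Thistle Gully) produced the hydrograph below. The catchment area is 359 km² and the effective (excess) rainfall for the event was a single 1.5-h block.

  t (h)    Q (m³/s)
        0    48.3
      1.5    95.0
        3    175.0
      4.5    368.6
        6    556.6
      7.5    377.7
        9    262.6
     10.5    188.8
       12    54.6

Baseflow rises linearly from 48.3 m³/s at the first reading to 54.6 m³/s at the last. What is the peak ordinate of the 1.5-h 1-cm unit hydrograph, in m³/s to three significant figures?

U_p ≈ 202 m³/s

Direct runoff: 0.00, 45.91, 125.12, 317.94, 505.15, 325.46, 209.57, 134.99, 0.00 m³/s; ΣQ_DR = 1664 m³/s, peak = 505.15 m³/s.
Runoff depth d = ΣQ_DR·Δt / A = 1664 × 5400 / (359 km²) = 25.03 mm.
The 1-cm UH is the DRH scaled by (10 mm)/d, so U_p = 505.15 × 10/25.03 = 202 m³/s.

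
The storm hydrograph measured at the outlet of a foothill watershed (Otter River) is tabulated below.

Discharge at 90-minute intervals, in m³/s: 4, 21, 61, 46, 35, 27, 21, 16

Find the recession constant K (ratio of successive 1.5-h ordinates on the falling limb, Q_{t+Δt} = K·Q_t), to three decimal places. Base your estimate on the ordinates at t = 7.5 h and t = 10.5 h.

K ≈ 0.770

Using the recession-limb readings at t = 7.5 h and t = 10.5 h: Q falls from 27 to 16 m³/s over 2 intervals.
K = (Q₂/Q₁)^(1/2) = (16/27)^(1/2) = 0.770.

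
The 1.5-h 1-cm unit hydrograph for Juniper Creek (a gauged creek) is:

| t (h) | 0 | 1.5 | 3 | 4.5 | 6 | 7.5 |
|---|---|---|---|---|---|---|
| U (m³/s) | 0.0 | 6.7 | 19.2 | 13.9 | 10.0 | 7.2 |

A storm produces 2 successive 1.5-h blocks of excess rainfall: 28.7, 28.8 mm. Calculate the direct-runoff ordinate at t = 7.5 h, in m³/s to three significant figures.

Q ≈ 49.5 m³/s

By discrete convolution, Q_j = Σ (P_i / 10 mm) · U_{j−i}.
At t = 7.5 h (j=5): Q = (28.7/10)·7.2 + (28.8/10)·10.0 = 49.5 m³/s.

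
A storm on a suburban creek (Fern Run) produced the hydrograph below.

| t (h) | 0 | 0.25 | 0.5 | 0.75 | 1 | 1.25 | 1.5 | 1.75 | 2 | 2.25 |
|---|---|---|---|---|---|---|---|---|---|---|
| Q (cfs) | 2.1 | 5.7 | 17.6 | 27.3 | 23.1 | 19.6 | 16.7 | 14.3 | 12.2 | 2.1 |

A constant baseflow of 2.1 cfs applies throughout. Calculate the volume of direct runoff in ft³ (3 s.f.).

V ≈ 1.08 × 10^5 ft³

Direct-runoff ordinates (Q − Q_b): 0.0, 3.6, 15.5, 25.2, 21.0, 17.5, 14.6, 12.2, 10.1, 0.0 cfs.
ΣQ_DR = 119.7 cfs.
With Δt = 0.25 h = 900 s, V = ΣQ_DR · Δt = 119.7 × 900 = 1.08 × 10^5 ft³.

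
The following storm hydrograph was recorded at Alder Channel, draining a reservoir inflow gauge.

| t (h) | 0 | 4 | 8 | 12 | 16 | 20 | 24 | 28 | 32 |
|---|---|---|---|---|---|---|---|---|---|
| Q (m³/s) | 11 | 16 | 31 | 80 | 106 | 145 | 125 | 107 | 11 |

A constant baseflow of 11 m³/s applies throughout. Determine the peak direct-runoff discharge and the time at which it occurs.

Subtracting baseflow gives direct-runoff ordinates: 0.0, 5.0, 20.0, 69.0, 95.0, 134.0, 114.0, 96.0, 0.0 m³/s.
The maximum is 134.0 m³/s, occurring at the reading for t = 20 h.

Q_p = 134.0 m³/s at t = 20 h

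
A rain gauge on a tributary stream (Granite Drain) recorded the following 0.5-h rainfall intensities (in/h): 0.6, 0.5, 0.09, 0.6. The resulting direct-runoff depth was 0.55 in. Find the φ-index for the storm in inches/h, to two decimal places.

Only the 3 blocks with intensity above φ contribute runoff: 0.6, 0.5, 0.6 in/h.
Σ(I−φ)·Δt = d  ⇒  (0.6+0.5+0.6 − 3φ)·0.5 = 0.55
φ = (1.700 − 0.55/0.5) / 3 = 0.20 in/h.

φ ≈ 0.20 in/h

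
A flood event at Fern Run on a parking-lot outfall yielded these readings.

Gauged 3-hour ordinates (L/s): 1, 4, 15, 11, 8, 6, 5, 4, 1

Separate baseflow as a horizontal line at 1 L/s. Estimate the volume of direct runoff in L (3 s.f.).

Direct-runoff ordinates (Q − Q_b): 0.0, 3.0, 14.0, 10.0, 7.0, 5.0, 4.0, 3.0, 0.0 L/s.
ΣQ_DR = 46.00 L/s.
With Δt = 3 h = 10800 s, V = ΣQ_DR · Δt = 46.00 × 10800 = 4.97 × 10^5 L.

V ≈ 4.97 × 10^5 L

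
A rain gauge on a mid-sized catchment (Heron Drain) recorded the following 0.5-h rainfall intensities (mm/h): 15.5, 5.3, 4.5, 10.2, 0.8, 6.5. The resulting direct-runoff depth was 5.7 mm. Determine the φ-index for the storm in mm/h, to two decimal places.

φ ≈ 7.15 mm/h

Only the 2 blocks with intensity above φ contribute runoff: 15.5, 10.2 mm/h.
Σ(I−φ)·Δt = d  ⇒  (15.5+10.2 − 2φ)·0.5 = 5.7
φ = (25.70 − 5.7/0.5) / 2 = 7.15 mm/h.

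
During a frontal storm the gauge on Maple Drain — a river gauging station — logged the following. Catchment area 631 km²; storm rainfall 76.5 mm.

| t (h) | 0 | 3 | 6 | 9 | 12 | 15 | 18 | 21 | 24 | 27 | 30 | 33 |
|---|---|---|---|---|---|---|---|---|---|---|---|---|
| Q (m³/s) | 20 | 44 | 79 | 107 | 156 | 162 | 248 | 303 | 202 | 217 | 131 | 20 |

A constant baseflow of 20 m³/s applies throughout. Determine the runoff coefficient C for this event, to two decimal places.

ΣQ_DR = 1449 m³/s; V = ΣQ_DR·Δt = 1.565 × 10^7 m³.
Runoff depth d = V / A = 24.80 mm.
C = d / P = 24.80 / 76.5 = 0.32.

C ≈ 0.32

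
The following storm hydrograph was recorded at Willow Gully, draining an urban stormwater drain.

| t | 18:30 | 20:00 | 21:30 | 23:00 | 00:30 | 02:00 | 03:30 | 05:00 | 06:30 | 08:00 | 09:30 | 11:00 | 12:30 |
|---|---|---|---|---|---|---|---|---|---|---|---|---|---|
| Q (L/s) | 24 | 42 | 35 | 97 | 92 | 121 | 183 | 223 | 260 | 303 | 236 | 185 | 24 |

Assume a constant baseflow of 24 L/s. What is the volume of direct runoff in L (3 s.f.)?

V ≈ 8.17 × 10^6 L

Direct-runoff ordinates (Q − Q_b): 0.0, 18.0, 11.0, 73.0, 68.0, 97.0, 159.0, 199.0, 236.0, 279.0, 212.0, 161.0, 0.0 L/s.
ΣQ_DR = 1513 L/s.
With Δt = 1.5 h = 5400 s, V = ΣQ_DR · Δt = 1513 × 5400 = 8.17 × 10^6 L.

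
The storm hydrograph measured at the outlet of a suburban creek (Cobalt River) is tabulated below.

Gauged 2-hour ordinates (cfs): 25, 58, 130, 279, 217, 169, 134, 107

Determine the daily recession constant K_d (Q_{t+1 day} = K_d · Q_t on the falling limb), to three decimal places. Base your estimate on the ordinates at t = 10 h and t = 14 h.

Between t = 10 h and t = 14 h the flow falls from 169 to 107 cfs over 2×2 h = 4 h.
Per-interval ratio K = (107/169)^(1/2) = 0.7957; K_d = K^(24/2) = 0.064.

K_d ≈ 0.064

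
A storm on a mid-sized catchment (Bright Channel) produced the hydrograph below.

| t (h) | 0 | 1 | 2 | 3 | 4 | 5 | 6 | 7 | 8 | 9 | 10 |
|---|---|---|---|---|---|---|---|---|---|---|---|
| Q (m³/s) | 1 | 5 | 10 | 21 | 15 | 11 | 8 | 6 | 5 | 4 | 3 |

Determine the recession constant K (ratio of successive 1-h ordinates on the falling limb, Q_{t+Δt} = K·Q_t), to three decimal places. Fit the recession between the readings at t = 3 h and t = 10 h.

K ≈ 0.757

Using the recession-limb readings at t = 3 h and t = 10 h: Q falls from 21 to 3 m³/s over 7 intervals.
K = (Q₂/Q₁)^(1/7) = (3/21)^(1/7) = 0.757.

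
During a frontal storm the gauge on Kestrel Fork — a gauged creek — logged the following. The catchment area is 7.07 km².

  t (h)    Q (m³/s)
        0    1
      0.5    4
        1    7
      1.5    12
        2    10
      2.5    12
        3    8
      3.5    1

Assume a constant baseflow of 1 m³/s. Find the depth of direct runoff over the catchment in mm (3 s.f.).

d ≈ 12.0 mm

Direct runoff: 0.0, 3.0, 6.0, 11.0, 9.0, 11.0, 7.0, 0.0 m³/s; ΣQ_DR = 47.00 m³/s.
V = ΣQ_DR · Δt = 47.00 × 1800 s = 84600 m³.
Over A = 7.07 km², depth = V / A = 12.0 mm.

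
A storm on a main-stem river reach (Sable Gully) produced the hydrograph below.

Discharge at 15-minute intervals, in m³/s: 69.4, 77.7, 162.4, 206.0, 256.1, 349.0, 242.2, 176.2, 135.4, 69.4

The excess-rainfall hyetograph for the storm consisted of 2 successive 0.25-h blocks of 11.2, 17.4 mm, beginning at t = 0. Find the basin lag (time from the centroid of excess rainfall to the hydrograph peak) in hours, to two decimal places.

Centroid of excess rainfall: t_c = Σ P_i·t̄_i / ΣP_i = 0.2771 h (block centres at 0.125, 0.375 h).
Hydrograph peak occurs at t = 1.25 h, so basin lag t_L = 1.25 − 0.2771 = 0.97 h.

t_L ≈ 0.97 h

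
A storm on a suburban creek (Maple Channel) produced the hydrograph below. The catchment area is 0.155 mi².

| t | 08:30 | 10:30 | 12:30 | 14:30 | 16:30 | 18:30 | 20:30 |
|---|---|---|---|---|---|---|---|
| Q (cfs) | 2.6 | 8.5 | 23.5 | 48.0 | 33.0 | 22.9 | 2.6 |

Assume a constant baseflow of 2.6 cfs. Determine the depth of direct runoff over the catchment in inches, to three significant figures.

d ≈ 2.46 in

Direct runoff: 0.0, 5.9, 20.9, 45.4, 30.4, 20.3, 0.0 cfs; ΣQ_DR = 122.9 cfs.
V = ΣQ_DR · Δt = 122.9 × 7200 s = 8.849 × 10^5 ft³.
Over A = 0.155 mi², depth = V / A = 2.46 in.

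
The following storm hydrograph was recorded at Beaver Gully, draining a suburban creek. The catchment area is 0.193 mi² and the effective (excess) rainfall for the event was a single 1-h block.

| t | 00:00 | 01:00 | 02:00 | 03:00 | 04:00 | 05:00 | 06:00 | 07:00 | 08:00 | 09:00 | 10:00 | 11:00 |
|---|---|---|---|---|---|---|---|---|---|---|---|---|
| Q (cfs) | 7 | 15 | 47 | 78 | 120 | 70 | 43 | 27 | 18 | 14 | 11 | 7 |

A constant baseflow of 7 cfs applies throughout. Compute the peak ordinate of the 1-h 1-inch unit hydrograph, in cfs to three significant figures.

U_p ≈ 37.7 cfs

Direct runoff: 0.0, 8.0, 40.0, 71.0, 113.0, 63.0, 36.0, 20.0, 11.0, 7.0, 4.0, 0.0 cfs; ΣQ_DR = 373.0 cfs, peak = 113.0 cfs.
Runoff depth d = ΣQ_DR·Δt / A = 373.0 × 3600 / (0.193 mi²) = 2.995 in.
The 1-inch UH is the DRH scaled by (1 in)/d, so U_p = 113.0 × 1/2.995 = 37.7 cfs.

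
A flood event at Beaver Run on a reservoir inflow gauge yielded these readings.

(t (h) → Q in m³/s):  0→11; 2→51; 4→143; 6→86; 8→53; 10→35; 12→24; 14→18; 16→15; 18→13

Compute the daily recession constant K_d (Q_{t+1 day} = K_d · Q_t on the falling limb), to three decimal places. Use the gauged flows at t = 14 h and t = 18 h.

Between t = 14 h and t = 18 h the flow falls from 18 to 13 m³/s over 2×2 h = 4 h.
Per-interval ratio K = (13/18)^(1/2) = 0.8498; K_d = K^(24/2) = 0.142.

K_d ≈ 0.142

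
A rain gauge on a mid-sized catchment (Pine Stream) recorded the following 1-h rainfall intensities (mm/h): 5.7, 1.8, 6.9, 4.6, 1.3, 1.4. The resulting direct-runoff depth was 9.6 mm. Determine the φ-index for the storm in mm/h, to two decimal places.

φ ≈ 2.53 mm/h

Only the 3 blocks with intensity above φ contribute runoff: 5.7, 6.9, 4.6 mm/h.
Σ(I−φ)·Δt = d  ⇒  (5.7+6.9+4.6 − 3φ)·1 = 9.6
φ = (17.20 − 9.6/1) / 3 = 2.53 mm/h.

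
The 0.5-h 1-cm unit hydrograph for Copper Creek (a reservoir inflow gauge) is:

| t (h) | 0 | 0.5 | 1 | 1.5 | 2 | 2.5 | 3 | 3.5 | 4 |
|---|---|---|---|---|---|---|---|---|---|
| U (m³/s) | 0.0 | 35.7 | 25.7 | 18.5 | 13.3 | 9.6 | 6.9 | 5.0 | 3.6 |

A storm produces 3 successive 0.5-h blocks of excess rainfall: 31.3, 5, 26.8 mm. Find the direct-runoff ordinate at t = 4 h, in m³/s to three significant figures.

By discrete convolution, Q_j = Σ (P_i / 10 mm) · U_{j−i}.
At t = 4 h (j=8): Q = (31.3/10)·3.6 + (5/10)·5.0 + (26.8/10)·6.9 = 32.3 m³/s.

Q ≈ 32.3 m³/s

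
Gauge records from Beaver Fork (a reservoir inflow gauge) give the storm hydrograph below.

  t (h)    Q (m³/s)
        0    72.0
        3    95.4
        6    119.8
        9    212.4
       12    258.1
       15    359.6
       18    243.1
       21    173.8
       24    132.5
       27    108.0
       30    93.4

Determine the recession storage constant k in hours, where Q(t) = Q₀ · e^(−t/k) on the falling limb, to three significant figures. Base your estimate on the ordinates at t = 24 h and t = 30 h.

k ≈ 17.2 h

On the falling limb, Q drops from 132.5 to 93.4 m³/s between t = 24 h and t = 30 h (Δt = 6 h).
k = −Δt / ln(Q₂/Q₁) = −6 / ln(93.4/132.5) = 17.2 h.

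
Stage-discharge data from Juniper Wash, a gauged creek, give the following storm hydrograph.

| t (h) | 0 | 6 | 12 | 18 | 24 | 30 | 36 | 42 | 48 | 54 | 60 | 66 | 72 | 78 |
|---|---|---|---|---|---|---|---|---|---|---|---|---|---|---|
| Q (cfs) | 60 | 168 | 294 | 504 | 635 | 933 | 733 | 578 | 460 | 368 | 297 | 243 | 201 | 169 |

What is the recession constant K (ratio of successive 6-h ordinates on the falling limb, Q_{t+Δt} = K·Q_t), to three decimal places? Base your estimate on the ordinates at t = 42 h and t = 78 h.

Using the recession-limb readings at t = 42 h and t = 78 h: Q falls from 578 to 169 cfs over 6 intervals.
K = (Q₂/Q₁)^(1/6) = (169/578)^(1/6) = 0.815.

K ≈ 0.815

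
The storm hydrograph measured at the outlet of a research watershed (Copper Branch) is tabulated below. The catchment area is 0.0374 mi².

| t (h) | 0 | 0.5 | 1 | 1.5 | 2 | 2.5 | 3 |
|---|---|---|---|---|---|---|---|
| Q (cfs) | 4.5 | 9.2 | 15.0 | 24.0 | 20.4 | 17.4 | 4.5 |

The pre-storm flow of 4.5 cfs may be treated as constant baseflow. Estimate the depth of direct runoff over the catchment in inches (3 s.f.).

Direct runoff: 0.0, 4.7, 10.5, 19.5, 15.9, 12.9, 0.0 cfs; ΣQ_DR = 63.50 cfs.
V = ΣQ_DR · Δt = 63.50 × 1800 s = 1.143 × 10^5 ft³.
Over A = 0.0374 mi², depth = V / A = 1.32 in.

d ≈ 1.32 in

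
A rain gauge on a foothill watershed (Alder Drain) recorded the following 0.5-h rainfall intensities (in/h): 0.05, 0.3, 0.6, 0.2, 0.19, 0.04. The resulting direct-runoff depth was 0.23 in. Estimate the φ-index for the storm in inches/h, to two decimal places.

φ ≈ 0.22 in/h

Only the 2 blocks with intensity above φ contribute runoff: 0.3, 0.6 in/h.
Σ(I−φ)·Δt = d  ⇒  (0.3+0.6 − 2φ)·0.5 = 0.23
φ = (0.9000 − 0.23/0.5) / 2 = 0.22 in/h.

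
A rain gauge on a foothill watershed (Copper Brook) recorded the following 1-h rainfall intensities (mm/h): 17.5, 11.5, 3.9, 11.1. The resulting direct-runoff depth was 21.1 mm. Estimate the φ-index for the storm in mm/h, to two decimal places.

φ ≈ 6.33 mm/h

Only the 3 blocks with intensity above φ contribute runoff: 17.5, 11.5, 11.1 mm/h.
Σ(I−φ)·Δt = d  ⇒  (17.5+11.5+11.1 − 3φ)·1 = 21.1
φ = (40.10 − 21.1/1) / 3 = 6.33 mm/h.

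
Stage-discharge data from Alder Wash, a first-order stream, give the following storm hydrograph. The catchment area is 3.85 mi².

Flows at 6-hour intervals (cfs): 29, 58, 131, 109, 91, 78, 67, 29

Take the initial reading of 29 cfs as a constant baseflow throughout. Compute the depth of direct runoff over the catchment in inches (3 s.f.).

d ≈ 0.869 in

Direct runoff: 0.0, 29.0, 102.0, 80.0, 62.0, 49.0, 38.0, 0.0 cfs; ΣQ_DR = 360.0 cfs.
V = ΣQ_DR · Δt = 360.0 × 21600 s = 7.776 × 10^6 ft³.
Over A = 3.85 mi², depth = V / A = 0.869 in.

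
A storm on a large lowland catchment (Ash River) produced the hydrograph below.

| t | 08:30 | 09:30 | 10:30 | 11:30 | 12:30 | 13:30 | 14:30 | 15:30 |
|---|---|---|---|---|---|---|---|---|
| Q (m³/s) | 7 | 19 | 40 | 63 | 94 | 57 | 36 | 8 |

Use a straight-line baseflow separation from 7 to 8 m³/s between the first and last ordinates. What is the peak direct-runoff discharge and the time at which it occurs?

Q_p = 86.43 m³/s at t = 12:30

Subtracting baseflow gives direct-runoff ordinates: 0.00, 11.86, 32.71, 55.57, 86.43, 49.29, 28.14, 0.00 m³/s.
The maximum is 86.43 m³/s, occurring at the reading for t = 12:30.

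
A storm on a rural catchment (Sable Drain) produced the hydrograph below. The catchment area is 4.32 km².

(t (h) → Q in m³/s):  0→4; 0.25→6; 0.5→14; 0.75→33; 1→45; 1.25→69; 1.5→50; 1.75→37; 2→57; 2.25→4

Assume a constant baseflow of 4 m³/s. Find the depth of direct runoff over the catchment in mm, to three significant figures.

d ≈ 58.1 mm

Direct runoff: 0.0, 2.0, 10.0, 29.0, 41.0, 65.0, 46.0, 33.0, 53.0, 0.0 m³/s; ΣQ_DR = 279.0 m³/s.
V = ΣQ_DR · Δt = 279.0 × 900 s = 2.511 × 10^5 m³.
Over A = 4.32 km², depth = V / A = 58.1 mm.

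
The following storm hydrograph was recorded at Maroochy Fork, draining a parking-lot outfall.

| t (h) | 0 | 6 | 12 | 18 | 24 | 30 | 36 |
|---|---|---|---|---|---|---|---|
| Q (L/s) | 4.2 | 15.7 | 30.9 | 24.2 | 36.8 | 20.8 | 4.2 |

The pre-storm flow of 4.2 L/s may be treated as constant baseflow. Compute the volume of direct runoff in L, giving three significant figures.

Direct-runoff ordinates (Q − Q_b): 0.0, 11.5, 26.7, 20.0, 32.6, 16.6, 0.0 L/s.
ΣQ_DR = 107.4 L/s.
With Δt = 6 h = 21600 s, V = ΣQ_DR · Δt = 107.4 × 21600 = 2.32 × 10^6 L.

V ≈ 2.32 × 10^6 L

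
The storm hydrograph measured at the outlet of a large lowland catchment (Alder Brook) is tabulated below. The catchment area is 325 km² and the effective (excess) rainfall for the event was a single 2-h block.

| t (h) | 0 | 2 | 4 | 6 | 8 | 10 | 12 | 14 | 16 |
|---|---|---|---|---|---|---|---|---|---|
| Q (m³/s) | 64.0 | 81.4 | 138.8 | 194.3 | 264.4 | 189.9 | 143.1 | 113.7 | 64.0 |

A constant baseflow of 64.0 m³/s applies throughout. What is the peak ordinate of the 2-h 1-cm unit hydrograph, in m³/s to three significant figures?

U_p ≈ 133 m³/s

Direct runoff: 0.0, 17.4, 74.8, 130.3, 200.4, 125.9, 79.1, 49.7, 0.0 m³/s; ΣQ_DR = 677.6 m³/s, peak = 200.4 m³/s.
Runoff depth d = ΣQ_DR·Δt / A = 677.6 × 7200 / (325 km²) = 15.01 mm.
The 1-cm UH is the DRH scaled by (10 mm)/d, so U_p = 200.4 × 10/15.01 = 133 m³/s.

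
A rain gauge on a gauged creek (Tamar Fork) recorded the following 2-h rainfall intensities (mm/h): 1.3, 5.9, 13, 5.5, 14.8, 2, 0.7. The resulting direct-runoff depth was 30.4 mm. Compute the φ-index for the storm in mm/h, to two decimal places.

Only the 2 blocks with intensity above φ contribute runoff: 13, 14.8 mm/h.
Σ(I−φ)·Δt = d  ⇒  (13+14.8 − 2φ)·2 = 30.4
φ = (27.80 − 30.4/2) / 2 = 6.30 mm/h.

φ ≈ 6.30 mm/h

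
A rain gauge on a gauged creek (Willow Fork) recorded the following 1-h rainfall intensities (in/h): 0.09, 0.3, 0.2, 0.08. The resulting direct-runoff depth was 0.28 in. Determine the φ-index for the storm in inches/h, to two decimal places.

φ ≈ 0.11 in/h

Only the 2 blocks with intensity above φ contribute runoff: 0.3, 0.2 in/h.
Σ(I−φ)·Δt = d  ⇒  (0.3+0.2 − 2φ)·1 = 0.28
φ = (0.5000 − 0.28/1) / 2 = 0.11 in/h.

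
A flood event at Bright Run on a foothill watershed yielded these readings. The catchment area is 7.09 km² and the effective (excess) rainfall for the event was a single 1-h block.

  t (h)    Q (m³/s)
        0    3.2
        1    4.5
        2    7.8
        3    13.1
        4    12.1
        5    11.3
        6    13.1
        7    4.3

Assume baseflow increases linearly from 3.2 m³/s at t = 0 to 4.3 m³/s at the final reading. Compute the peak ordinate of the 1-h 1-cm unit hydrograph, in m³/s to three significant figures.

Direct runoff: 0.00, 1.14, 4.29, 9.43, 8.27, 7.31, 8.96, 0.00 m³/s; ΣQ_DR = 39.40 m³/s, peak = 9.43 m³/s.
Runoff depth d = ΣQ_DR·Δt / A = 39.40 × 3600 / (7.09 km²) = 20.01 mm.
The 1-cm UH is the DRH scaled by (10 mm)/d, so U_p = 9.43 × 10/20.01 = 4.71 m³/s.

U_p ≈ 4.71 m³/s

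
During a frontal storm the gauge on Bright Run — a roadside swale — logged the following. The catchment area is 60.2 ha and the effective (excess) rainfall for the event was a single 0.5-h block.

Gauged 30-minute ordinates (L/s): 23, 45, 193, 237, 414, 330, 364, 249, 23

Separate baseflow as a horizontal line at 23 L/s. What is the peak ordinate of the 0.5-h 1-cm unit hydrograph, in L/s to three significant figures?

Direct runoff: 0.0, 22.0, 170.0, 214.0, 391.0, 307.0, 341.0, 226.0, 0.0 L/s; ΣQ_DR = 1671 L/s, peak = 391.0 L/s.
Runoff depth d = ΣQ_DR·Δt / A = 1671 × 1800 / (60.2 ha) = 4.996 mm.
The 1-cm UH is the DRH scaled by (10 mm)/d, so U_p = 391.0 × 10/4.996 = 783 L/s.

U_p ≈ 783 L/s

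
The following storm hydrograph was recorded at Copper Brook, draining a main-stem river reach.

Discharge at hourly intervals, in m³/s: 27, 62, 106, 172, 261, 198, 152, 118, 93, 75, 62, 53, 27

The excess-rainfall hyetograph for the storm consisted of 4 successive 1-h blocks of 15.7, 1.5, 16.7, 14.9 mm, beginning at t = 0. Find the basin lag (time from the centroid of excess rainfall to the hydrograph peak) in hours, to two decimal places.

Centroid of excess rainfall: t_c = Σ P_i·t̄_i / ΣP_i = 2.1311 h (block centres at 0.5, 1.5, 2.5, 3.5 h).
Hydrograph peak occurs at t = 4 h, so basin lag t_L = 4 − 2.1311 = 1.87 h.

t_L ≈ 1.87 h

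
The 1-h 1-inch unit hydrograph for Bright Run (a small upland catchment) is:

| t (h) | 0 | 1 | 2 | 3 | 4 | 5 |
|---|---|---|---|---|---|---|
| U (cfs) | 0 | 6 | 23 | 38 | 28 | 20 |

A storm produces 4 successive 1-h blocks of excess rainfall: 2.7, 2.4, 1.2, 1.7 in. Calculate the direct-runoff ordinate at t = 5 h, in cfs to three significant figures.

Q ≈ 206 cfs

By discrete convolution, Q_j = Σ (P_i / 1 in) · U_{j−i}.
At t = 5 h (j=5): Q = (2.7/1)·20 + (2.4/1)·28 + (1.2/1)·38 + (1.7/1)·23 = 206 cfs.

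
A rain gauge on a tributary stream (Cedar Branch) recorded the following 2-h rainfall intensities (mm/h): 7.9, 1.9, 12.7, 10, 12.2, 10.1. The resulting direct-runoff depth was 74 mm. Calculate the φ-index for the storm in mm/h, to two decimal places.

φ ≈ 3.18 mm/h

Only the 5 blocks with intensity above φ contribute runoff: 7.9, 12.7, 10, 12.2, 10.1 mm/h.
Σ(I−φ)·Δt = d  ⇒  (7.9+12.7+10+12.2+10.1 − 5φ)·2 = 74
φ = (52.90 − 74/2) / 5 = 3.18 mm/h.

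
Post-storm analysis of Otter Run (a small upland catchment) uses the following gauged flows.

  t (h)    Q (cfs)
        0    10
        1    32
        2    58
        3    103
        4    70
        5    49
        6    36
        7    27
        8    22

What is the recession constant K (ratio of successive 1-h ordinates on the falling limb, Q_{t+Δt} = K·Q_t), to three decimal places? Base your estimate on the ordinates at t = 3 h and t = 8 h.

K ≈ 0.734

Using the recession-limb readings at t = 3 h and t = 8 h: Q falls from 103 to 22 cfs over 5 intervals.
K = (Q₂/Q₁)^(1/5) = (22/103)^(1/5) = 0.734.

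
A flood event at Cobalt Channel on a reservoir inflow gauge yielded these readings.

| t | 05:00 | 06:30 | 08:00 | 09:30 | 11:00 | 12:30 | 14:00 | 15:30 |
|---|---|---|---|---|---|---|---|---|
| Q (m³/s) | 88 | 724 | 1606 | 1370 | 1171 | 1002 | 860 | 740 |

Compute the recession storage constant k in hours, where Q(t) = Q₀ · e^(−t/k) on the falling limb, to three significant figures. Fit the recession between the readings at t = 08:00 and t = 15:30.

On the falling limb, Q drops from 1606 to 740 m³/s between t = 08:00 and t = 15:30 (Δt = 7.5 h).
k = −Δt / ln(Q₂/Q₁) = −7.5 / ln(740/1606) = 9.68 h.

k ≈ 9.68 h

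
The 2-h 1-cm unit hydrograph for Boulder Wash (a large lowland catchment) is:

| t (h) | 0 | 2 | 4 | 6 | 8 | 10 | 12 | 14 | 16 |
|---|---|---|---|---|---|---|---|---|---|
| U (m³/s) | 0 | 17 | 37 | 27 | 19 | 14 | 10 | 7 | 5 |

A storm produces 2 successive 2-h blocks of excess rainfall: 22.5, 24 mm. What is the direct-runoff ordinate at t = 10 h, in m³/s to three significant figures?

Q ≈ 77.1 m³/s

By discrete convolution, Q_j = Σ (P_i / 10 mm) · U_{j−i}.
At t = 10 h (j=5): Q = (22.5/10)·14 + (24/10)·19 = 77.1 m³/s.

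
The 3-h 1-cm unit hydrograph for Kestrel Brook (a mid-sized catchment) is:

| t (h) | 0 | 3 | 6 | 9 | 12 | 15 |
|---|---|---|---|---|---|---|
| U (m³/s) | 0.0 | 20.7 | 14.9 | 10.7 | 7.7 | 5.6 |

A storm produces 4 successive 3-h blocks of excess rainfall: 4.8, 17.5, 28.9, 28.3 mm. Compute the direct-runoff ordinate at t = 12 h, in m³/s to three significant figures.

Q ≈ 124 m³/s

By discrete convolution, Q_j = Σ (P_i / 10 mm) · U_{j−i}.
At t = 12 h (j=4): Q = (4.8/10)·7.7 + (17.5/10)·10.7 + (28.9/10)·14.9 + (28.3/10)·20.7 = 124 m³/s.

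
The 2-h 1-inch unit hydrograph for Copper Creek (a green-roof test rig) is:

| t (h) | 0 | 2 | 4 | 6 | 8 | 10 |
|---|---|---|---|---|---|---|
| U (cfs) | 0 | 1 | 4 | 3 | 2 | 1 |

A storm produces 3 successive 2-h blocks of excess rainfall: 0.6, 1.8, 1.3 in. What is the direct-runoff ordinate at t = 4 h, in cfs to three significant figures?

By discrete convolution, Q_j = Σ (P_i / 1 in) · U_{j−i}.
At t = 4 h (j=2): Q = (0.6/1)·4 + (1.8/1)·1 + (1.3/1)·0 = 4.20 cfs.

Q ≈ 4.20 cfs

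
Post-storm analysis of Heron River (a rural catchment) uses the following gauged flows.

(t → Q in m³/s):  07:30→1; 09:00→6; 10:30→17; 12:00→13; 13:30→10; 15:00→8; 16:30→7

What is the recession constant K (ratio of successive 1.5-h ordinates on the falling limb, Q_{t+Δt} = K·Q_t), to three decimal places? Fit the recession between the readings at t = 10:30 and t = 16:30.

K ≈ 0.801

Using the recession-limb readings at t = 10:30 and t = 16:30: Q falls from 17 to 7 m³/s over 4 intervals.
K = (Q₂/Q₁)^(1/4) = (7/17)^(1/4) = 0.801.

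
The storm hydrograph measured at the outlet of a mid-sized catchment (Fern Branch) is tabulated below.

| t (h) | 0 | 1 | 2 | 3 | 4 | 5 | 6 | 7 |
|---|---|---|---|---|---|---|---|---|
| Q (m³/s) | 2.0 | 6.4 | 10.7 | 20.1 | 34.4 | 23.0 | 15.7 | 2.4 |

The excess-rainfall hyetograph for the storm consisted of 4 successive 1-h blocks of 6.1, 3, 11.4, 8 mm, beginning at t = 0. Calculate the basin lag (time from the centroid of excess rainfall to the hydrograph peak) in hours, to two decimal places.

Centroid of excess rainfall: t_c = Σ P_i·t̄_i / ΣP_i = 2.2474 h (block centres at 0.5, 1.5, 2.5, 3.5 h).
Hydrograph peak occurs at t = 4 h, so basin lag t_L = 4 − 2.2474 = 1.75 h.

t_L ≈ 1.75 h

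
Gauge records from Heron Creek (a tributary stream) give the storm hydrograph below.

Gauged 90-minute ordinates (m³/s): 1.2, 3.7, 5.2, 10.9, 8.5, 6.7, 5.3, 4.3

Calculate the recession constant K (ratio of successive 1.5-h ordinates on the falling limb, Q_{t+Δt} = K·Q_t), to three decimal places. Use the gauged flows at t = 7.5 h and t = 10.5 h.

K ≈ 0.801

Using the recession-limb readings at t = 7.5 h and t = 10.5 h: Q falls from 6.7 to 4.3 m³/s over 2 intervals.
K = (Q₂/Q₁)^(1/2) = (4.3/6.7)^(1/2) = 0.801.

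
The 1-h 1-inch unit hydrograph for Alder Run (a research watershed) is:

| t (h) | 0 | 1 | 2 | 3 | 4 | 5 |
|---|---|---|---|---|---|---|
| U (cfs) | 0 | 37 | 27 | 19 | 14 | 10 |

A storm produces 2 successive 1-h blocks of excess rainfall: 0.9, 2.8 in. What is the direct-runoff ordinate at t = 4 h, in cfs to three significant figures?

By discrete convolution, Q_j = Σ (P_i / 1 in) · U_{j−i}.
At t = 4 h (j=4): Q = (0.9/1)·14 + (2.8/1)·19 = 65.8 cfs.

Q ≈ 65.8 cfs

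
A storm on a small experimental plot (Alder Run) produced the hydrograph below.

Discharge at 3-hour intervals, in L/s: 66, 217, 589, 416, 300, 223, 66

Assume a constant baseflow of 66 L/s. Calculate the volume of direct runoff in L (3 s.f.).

V ≈ 1.53 × 10^7 L

Direct-runoff ordinates (Q − Q_b): 0.0, 151.0, 523.0, 350.0, 234.0, 157.0, 0.0 L/s.
ΣQ_DR = 1415 L/s.
With Δt = 3 h = 10800 s, V = ΣQ_DR · Δt = 1415 × 10800 = 1.53 × 10^7 L.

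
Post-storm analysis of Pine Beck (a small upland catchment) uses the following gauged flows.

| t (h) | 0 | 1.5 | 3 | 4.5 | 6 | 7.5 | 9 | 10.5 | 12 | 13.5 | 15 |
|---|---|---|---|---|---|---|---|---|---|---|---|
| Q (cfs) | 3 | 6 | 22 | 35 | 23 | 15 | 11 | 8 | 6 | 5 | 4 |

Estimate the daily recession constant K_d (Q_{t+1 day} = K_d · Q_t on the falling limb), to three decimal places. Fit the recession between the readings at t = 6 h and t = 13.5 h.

Between t = 6 h and t = 13.5 h the flow falls from 23 to 5 cfs over 5×1.5 h = 7.5 h.
Per-interval ratio K = (5/23)^(1/5) = 0.7370; K_d = K^(24/1.5) = 0.008.

K_d ≈ 0.008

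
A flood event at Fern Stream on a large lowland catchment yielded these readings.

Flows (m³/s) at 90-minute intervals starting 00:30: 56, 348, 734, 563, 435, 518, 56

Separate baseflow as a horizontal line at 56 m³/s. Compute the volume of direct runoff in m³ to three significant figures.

V ≈ 1.25 × 10^7 m³

Direct-runoff ordinates (Q − Q_b): 0.0, 292.0, 678.0, 507.0, 379.0, 462.0, 0.0 m³/s.
ΣQ_DR = 2318 m³/s.
With Δt = 1.5 h = 5400 s, V = ΣQ_DR · Δt = 2318 × 5400 = 1.25 × 10^7 m³.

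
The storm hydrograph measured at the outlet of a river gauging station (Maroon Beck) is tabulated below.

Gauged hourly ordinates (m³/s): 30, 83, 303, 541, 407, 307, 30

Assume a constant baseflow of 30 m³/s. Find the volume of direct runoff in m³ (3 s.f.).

V ≈ 5.37 × 10^6 m³

Direct-runoff ordinates (Q − Q_b): 0.0, 53.0, 273.0, 511.0, 377.0, 277.0, 0.0 m³/s.
ΣQ_DR = 1491 m³/s.
With Δt = 1 h = 3600 s, V = ΣQ_DR · Δt = 1491 × 3600 = 5.37 × 10^6 m³.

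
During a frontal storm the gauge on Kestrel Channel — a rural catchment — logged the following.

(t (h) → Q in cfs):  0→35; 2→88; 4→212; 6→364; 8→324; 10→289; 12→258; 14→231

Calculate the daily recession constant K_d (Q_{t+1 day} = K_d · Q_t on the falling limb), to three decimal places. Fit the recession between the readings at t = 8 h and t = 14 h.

K_d ≈ 0.258

Between t = 8 h and t = 14 h the flow falls from 324 to 231 cfs over 3×2 h = 6 h.
Per-interval ratio K = (231/324)^(1/3) = 0.8934; K_d = K^(24/2) = 0.258.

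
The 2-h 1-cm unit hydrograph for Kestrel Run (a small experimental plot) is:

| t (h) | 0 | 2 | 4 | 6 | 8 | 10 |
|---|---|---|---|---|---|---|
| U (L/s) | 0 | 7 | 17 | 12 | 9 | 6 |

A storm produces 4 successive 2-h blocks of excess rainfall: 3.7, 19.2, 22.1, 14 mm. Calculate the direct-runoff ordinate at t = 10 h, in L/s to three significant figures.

Q ≈ 69.8 L/s

By discrete convolution, Q_j = Σ (P_i / 10 mm) · U_{j−i}.
At t = 10 h (j=5): Q = (3.7/10)·6 + (19.2/10)·9 + (22.1/10)·12 + (14/10)·17 = 69.8 L/s.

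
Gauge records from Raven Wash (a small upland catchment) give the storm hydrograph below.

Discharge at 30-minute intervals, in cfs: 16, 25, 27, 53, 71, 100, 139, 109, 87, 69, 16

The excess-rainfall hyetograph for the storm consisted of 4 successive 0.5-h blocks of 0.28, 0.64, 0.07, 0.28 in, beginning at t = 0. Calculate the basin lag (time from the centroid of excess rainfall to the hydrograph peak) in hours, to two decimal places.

Centroid of excess rainfall: t_c = Σ P_i·t̄_i / ΣP_i = 0.8878 h (block centres at 0.25, 0.75, 1.25, 1.75 h).
Hydrograph peak occurs at t = 3 h, so basin lag t_L = 3 − 0.8878 = 2.11 h.

t_L ≈ 2.11 h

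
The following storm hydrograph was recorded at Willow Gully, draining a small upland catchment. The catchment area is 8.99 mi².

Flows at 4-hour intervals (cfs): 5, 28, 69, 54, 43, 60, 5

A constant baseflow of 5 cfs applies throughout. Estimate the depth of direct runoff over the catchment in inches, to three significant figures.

Direct runoff: 0.0, 23.0, 64.0, 49.0, 38.0, 55.0, 0.0 cfs; ΣQ_DR = 229.0 cfs.
V = ΣQ_DR · Δt = 229.0 × 14400 s = 3.298 × 10^6 ft³.
Over A = 8.99 mi², depth = V / A = 0.158 in.

d ≈ 0.158 in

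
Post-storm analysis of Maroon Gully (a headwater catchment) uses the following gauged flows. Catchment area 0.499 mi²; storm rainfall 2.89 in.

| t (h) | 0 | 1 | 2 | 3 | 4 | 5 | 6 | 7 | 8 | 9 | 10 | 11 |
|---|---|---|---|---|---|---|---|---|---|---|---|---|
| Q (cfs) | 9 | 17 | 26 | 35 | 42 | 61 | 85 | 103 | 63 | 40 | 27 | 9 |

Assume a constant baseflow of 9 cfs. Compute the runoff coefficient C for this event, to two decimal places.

C ≈ 0.44

ΣQ_DR = 409.0 cfs; V = ΣQ_DR·Δt = 1.472 × 10^6 ft³.
Runoff depth d = V / A = 1.270 in.
C = d / P = 1.270 / 2.89 = 0.44.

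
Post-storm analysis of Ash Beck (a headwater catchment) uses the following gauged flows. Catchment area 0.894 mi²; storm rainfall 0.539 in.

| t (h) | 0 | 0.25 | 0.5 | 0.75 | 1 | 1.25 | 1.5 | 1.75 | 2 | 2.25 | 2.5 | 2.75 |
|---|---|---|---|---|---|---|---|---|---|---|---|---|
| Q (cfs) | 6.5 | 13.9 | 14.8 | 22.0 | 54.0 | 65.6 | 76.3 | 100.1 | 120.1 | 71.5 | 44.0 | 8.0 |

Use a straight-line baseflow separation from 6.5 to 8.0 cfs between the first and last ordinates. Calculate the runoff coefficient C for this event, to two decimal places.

ΣQ_DR = 509.8 cfs; V = ΣQ_DR·Δt = 4.588 × 10^5 ft³.
Runoff depth d = V / A = 0.2209 in.
C = d / P = 0.2209 / 0.539 = 0.41.

C ≈ 0.41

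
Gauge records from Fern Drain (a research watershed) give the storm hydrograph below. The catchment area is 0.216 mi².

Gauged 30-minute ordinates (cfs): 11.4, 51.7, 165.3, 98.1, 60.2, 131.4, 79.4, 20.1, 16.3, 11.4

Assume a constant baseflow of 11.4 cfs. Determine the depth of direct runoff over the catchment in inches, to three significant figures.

Direct runoff: 0.0, 40.3, 153.9, 86.7, 48.8, 120.0, 68.0, 8.7, 4.9, 0.0 cfs; ΣQ_DR = 531.3 cfs.
V = ΣQ_DR · Δt = 531.3 × 1800 s = 9.563 × 10^5 ft³.
Over A = 0.216 mi², depth = V / A = 1.91 in.

d ≈ 1.91 in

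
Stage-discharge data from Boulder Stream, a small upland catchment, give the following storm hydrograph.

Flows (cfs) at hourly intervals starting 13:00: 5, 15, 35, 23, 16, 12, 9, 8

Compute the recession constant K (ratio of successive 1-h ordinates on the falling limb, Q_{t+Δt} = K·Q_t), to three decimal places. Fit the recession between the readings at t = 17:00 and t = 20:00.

K ≈ 0.794

Using the recession-limb readings at t = 17:00 and t = 20:00: Q falls from 16 to 8 cfs over 3 intervals.
K = (Q₂/Q₁)^(1/3) = (8/16)^(1/3) = 0.794.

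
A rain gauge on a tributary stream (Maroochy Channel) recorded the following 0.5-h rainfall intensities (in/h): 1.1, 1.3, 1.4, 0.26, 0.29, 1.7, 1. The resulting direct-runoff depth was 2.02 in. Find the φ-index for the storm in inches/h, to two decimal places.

φ ≈ 0.49 in/h

Only the 5 blocks with intensity above φ contribute runoff: 1.1, 1.3, 1.4, 1.7, 1 in/h.
Σ(I−φ)·Δt = d  ⇒  (1.1+1.3+1.4+1.7+1 − 5φ)·0.5 = 2.02
φ = (6.500 − 2.02/0.5) / 5 = 0.49 in/h.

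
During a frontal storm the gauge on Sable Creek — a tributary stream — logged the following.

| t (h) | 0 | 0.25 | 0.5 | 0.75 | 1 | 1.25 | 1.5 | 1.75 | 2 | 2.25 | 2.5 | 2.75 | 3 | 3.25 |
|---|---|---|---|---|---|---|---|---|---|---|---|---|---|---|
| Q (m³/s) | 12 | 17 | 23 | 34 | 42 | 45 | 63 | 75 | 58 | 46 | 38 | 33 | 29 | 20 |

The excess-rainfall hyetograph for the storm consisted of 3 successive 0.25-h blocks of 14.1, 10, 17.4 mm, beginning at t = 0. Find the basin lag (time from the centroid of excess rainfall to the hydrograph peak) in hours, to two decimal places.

t_L ≈ 1.36 h

Centroid of excess rainfall: t_c = Σ P_i·t̄_i / ΣP_i = 0.3949 h (block centres at 0.125, 0.375, 0.625 h).
Hydrograph peak occurs at t = 1.75 h, so basin lag t_L = 1.75 − 0.3949 = 1.36 h.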